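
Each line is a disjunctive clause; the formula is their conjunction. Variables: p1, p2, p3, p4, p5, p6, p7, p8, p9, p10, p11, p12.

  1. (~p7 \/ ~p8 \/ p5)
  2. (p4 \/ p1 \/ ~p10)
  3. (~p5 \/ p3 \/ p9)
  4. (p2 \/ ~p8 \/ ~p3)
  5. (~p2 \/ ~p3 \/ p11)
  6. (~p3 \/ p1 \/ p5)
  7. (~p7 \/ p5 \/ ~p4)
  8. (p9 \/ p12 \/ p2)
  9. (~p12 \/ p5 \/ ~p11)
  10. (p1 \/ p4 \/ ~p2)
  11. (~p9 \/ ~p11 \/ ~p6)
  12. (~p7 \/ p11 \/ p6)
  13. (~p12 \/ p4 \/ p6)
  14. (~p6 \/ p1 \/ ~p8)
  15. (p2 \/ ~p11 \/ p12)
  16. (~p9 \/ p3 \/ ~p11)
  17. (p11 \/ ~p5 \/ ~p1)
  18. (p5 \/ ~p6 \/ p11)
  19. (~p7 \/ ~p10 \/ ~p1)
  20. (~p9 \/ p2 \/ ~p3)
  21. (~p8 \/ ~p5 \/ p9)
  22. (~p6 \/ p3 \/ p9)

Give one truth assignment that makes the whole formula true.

p1 = F  p2 = T  p3 = T  p4 = T  p5 = T  p6 = T  p7 = F  p8 = F  p9 = F  p10 = T  p11 = T  p12 = F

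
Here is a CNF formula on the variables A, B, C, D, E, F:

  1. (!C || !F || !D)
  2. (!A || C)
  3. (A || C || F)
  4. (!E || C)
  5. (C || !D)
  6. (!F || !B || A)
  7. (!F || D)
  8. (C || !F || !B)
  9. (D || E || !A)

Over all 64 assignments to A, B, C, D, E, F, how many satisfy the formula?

Split on C, then F.
  C=T, F=T: a clause becomes empty — 0.
  C=T, F=F: B free; 7 ways for (A,D,E) × 2^1 = 14.
  C=F, F=T: a clause becomes empty — 0.
  C=F, F=F: a clause becomes empty — 0.
Total: 0 + 14 + 0 + 0 = 14.

14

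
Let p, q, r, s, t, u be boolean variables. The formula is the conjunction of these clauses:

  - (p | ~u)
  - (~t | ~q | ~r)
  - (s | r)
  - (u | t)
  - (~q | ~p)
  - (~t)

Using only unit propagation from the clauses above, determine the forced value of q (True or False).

False

(~t) is a unit clause: t = False.
From (u | t) and t = False: u = True.
In (~u | p), ~u is now false; p must hold, so p = True.
(~p | ~q): since p = True, the clause reduces to (~q). q = False.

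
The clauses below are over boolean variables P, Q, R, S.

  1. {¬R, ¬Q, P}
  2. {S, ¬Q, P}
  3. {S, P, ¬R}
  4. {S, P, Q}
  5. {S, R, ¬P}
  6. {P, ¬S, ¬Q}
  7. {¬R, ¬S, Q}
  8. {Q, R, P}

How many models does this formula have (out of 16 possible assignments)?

5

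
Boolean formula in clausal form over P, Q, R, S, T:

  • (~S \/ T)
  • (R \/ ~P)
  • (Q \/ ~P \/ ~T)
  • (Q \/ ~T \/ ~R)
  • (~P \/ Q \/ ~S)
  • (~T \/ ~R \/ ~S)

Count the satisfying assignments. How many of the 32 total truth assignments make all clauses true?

12

Split on T, then P.
  T=1, P=1: remaining (Q,R,S) ∈ {(1,1,0)} — 1.
  T=1, P=0: 5 of the 8 assignments to (Q,R,S) work.
  T=0, P=1: remaining (Q,R,S) ∈ {(0,1,0); (1,1,0)} — 2.
  T=0, P=0: remaining (Q,R,S) ∈ {(0,0,0); (0,1,0); (1,0,0); (1,1,0)} — 4.
Total: 1 + 5 + 2 + 4 = 12.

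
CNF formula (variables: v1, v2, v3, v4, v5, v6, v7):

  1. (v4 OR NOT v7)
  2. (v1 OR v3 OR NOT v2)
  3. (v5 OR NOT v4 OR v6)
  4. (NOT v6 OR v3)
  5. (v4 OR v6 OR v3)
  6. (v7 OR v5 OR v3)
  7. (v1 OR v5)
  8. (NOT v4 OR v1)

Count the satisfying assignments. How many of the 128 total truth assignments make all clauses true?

28

Split on v3, then v4.
  v3=T, v4=T: v2, v7 free; 3 ways for (v1,v5,v6) × 2^2 = 12.
  v3=T, v4=F: v2, v6 free; 3 ways for (v1,v5,v7) × 2^2 = 12.
  v3=F, v4=T: remaining (v1,v2,v5,v6,v7) ∈ {(T,F,T,F,F); (T,F,T,F,T); (T,T,T,F,F); (T,T,T,F,T)} — 4.
  v3=F, v4=F: a clause becomes empty — 0.
Total: 12 + 12 + 4 + 0 = 28.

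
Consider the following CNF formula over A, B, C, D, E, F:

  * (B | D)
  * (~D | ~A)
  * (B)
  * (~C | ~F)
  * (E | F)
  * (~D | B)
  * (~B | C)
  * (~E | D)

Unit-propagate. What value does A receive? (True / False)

(B) stands alone — B = True.
From (C | ~B) and B = True: C = True.
In (~F | ~C), ~C is now false; ~F must hold, so F = False.
(E | F) with F = False leaves only E, so E = True.
From (~E | D) and E = True: D = True.
In (~D | ~A), ~D is now false; ~A must hold, so A = False.

False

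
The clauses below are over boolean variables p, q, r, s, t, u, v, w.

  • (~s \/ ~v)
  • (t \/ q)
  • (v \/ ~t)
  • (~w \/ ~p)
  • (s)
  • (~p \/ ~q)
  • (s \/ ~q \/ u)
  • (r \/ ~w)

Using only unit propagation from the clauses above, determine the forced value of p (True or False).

False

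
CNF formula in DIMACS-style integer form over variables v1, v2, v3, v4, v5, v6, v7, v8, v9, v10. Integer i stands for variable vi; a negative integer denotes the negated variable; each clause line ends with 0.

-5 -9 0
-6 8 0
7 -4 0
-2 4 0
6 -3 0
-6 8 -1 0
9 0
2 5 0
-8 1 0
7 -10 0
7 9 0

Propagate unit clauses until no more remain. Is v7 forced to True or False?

(v9) is a unit clause: v9 = True.
(~v5 | ~v9): since v9 = True, the clause reduces to (~v5). v5 = False.
From (v5 | v2) and v5 = False: v2 = True.
(v4 | ~v2): since v2 = True, the clause reduces to (v4). v4 = True.
In (v7 | ~v4), ~v4 is now false; v7 must hold, so v7 = True.

True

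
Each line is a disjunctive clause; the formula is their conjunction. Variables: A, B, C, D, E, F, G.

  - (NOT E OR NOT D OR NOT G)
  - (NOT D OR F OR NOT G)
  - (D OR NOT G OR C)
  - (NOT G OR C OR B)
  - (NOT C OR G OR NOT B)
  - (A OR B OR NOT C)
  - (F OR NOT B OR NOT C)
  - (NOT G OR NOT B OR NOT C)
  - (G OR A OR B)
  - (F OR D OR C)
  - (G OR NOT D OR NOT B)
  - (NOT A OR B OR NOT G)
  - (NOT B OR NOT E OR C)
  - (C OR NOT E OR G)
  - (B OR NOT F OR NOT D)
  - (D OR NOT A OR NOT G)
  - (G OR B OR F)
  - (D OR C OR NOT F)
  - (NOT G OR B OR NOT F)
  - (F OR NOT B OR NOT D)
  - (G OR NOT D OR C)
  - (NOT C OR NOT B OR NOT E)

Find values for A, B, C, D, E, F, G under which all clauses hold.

A=F, B=T, C=F, D=T, E=F, F=T, G=T

Check each clause:
  1. (NOT D OR NOT G OR NOT E) — NOT E is true.
  2. (F OR NOT G OR NOT D) — F is true.
  3. (C OR D OR NOT G) — D is true.
  4. (C OR B OR NOT G) — B is true.
  5. (G OR NOT B OR NOT C) — NOT C is true.
  6. (NOT C OR A OR B) — B is true.
  7. (NOT B OR F OR NOT C) — NOT C is true.
  8. (NOT C OR NOT G OR NOT B) — NOT C is true.
  9. (B OR G OR A) — B is true.
  10. (D OR C OR F) — D is true.
  11. (G OR NOT D OR NOT B) — G is true.
  12. (NOT G OR B OR NOT A) — B is true.
  13. (C OR NOT B OR NOT E) — NOT E is true.
  14. (NOT E OR G OR C) — NOT E is true.
  15. (NOT F OR NOT D OR B) — B is true.
  16. (NOT G OR D OR NOT A) — D is true.
  17. (G OR B OR F) — B is true.
  18. (D OR C OR NOT F) — D is true.
  19. (NOT G OR NOT F OR B) — B is true.
  20. (NOT B OR NOT D OR F) — F is true.
  21. (C OR G OR NOT D) — G is true.
  22. (NOT B OR NOT E OR NOT C) — NOT E is true.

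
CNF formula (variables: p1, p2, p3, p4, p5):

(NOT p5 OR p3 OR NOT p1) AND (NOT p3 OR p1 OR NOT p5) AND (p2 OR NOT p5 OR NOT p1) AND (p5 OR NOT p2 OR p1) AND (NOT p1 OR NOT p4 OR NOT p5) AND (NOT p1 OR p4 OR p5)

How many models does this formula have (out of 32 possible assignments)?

13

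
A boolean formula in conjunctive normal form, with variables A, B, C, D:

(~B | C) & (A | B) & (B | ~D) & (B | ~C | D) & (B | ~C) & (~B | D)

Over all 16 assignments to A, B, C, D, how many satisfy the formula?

3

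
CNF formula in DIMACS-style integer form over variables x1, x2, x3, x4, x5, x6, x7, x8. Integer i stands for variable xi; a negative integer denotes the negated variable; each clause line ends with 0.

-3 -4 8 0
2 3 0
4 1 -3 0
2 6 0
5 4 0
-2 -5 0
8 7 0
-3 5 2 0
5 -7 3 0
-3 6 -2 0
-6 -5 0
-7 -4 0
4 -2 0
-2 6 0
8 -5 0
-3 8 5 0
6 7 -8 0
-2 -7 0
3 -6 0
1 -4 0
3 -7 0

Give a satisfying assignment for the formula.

x1=True, x2=True, x3=True, x4=True, x5=False, x6=True, x7=False, x8=True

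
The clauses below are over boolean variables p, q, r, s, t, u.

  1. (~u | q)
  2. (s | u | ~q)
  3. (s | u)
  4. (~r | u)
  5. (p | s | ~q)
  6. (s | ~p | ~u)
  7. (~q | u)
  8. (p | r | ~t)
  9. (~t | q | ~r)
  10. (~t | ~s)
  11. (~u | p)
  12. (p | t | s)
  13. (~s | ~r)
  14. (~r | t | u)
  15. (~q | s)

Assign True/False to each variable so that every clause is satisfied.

p = 1, q = 0, r = 0, s = 1, t = 0, u = 0

Try p = True.
Set q = False and propagate.
  then u is forced to False.
  then s is forced to True.
  then r is forced to False.
  then t is forced to False.
Every clause has at least one true literal under this assignment.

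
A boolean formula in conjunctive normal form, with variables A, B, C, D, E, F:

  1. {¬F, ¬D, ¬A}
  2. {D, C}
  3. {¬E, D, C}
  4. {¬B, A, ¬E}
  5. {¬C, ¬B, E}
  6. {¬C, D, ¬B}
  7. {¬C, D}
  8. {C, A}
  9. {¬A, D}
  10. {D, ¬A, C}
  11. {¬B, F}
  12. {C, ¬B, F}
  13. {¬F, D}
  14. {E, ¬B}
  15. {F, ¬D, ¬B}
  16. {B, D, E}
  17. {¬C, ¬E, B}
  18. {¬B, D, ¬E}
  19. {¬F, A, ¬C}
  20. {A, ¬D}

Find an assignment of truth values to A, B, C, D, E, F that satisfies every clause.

A=T, B=F, C=F, D=T, E=F, F=F

Check each clause:
  1. {¬D, ¬A, ¬F} — ¬F is true.
  2. {C, D} — D is true.
  3. {C, D, ¬E} — ¬E is true.
  4. {¬E, A, ¬B} — A is true.
  5. {¬C, E, ¬B} — ¬C is true.
  6. {D, ¬C, ¬B} — D is true.
  7. {¬C, D} — D is true.
  8. {C, A} — A is true.
  9. {¬A, D} — D is true.
  10. {¬A, D, C} — D is true.
  11. {¬B, F} — ¬B is true.
  12. {F, ¬B, C} — ¬B is true.
  13. {D, ¬F} — ¬F is true.
  14. {E, ¬B} — ¬B is true.
  15. {F, ¬B, ¬D} — ¬B is true.
  16. {E, D, B} — D is true.
  17. {B, ¬E, ¬C} — ¬E is true.
  18. {D, ¬E, ¬B} — ¬E is true.
  19. {¬F, A, ¬C} — A is true.
  20. {¬D, A} — A is true.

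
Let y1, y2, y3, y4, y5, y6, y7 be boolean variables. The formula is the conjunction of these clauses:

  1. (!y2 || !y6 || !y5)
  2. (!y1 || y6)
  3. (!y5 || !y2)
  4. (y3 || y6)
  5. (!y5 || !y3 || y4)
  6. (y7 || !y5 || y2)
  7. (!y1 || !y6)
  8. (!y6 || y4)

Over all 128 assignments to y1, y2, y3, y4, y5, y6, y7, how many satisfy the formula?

19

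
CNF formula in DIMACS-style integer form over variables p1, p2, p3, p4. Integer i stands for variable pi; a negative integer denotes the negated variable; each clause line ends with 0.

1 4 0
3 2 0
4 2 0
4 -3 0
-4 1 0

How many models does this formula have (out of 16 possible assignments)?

The models are:
  p1=T p2=F p3=T p4=T
  p1=T p2=T p3=F p4=F
  p1=T p2=T p3=F p4=T
  p1=T p2=T p3=T p4=T
Count: 4.

4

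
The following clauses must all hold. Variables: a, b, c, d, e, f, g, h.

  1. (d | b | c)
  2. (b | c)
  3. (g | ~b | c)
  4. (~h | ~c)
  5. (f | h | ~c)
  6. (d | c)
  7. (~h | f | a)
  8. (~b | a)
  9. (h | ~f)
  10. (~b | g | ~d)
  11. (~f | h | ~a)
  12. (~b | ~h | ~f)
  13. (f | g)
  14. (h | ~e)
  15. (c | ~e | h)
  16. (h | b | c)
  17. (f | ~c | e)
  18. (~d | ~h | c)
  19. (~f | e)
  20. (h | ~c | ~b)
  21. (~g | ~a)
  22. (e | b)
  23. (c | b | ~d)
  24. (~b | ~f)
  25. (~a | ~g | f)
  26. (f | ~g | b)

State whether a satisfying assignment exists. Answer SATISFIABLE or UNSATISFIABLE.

UNSATISFIABLE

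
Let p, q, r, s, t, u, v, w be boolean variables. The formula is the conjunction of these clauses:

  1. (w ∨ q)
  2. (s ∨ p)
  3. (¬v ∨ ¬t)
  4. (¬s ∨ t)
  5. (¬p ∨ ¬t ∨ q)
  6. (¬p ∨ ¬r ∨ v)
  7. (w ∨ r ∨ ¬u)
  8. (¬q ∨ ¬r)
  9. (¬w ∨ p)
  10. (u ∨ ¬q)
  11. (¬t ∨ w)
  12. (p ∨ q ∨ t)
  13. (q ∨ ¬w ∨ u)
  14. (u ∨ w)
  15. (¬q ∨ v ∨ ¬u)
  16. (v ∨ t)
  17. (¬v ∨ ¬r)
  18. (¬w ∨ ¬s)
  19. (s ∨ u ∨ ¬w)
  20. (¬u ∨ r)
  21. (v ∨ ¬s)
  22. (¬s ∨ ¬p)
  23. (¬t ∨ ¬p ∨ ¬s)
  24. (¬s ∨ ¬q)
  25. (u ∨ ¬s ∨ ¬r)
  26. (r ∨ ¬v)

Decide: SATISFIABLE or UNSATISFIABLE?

s = True:
  propagation gives t=True, v=False; an empty clause results — contradiction.
s = False:
  u = True:
    propagation gives r=True, v=True; an empty clause results — contradiction.
  u = False:
    propagation gives q=False, w=True; an empty clause results — contradiction.
Every branch closes, so no satisfying assignment exists.

UNSATISFIABLE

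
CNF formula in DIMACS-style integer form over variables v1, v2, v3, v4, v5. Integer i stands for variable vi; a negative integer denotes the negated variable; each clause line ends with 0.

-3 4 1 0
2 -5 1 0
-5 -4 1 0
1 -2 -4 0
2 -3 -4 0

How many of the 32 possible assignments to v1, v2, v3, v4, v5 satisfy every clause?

Case analysis on v1 and v4:
  v1=T, v4=T: v5 free; 3 ways for (v2,v3) × 2^1 = 6.
  v1=T, v4=F: v2, v3, v5 free → 2^3 = 8.
  v1=F, v4=T: remaining (v2,v3,v5) ∈ {(F,F,F)} — 1.
  v1=F, v4=F: remaining (v2,v3,v5) ∈ {(F,F,F); (T,F,F); (T,F,T)} — 3.
Total: 6 + 8 + 1 + 3 = 18.

18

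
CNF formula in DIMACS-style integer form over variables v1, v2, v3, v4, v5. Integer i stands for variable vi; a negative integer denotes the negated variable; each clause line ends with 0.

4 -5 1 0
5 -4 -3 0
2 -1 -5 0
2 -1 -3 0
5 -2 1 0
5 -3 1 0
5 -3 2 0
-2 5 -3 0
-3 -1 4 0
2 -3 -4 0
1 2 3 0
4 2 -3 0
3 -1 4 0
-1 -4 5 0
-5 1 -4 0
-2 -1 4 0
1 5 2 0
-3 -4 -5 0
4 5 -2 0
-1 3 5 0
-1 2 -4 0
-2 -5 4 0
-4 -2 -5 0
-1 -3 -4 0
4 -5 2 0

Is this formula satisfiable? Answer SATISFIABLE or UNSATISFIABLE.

v4 = True:
  v5 = True:
    propagation gives v1=True, v2=True; an empty clause results — contradiction.
  v5 = False:
    propagation gives v3=False, v1=False, v2=False; an empty clause results — contradiction.
v4 = False:
  v2 = True:
    propagation gives v1=False, v5=False; an empty clause results — contradiction.
  v2 = False:
    propagation gives v3=False, v1=True; an empty clause results — contradiction.
Every branch closes, so no satisfying assignment exists.

UNSATISFIABLE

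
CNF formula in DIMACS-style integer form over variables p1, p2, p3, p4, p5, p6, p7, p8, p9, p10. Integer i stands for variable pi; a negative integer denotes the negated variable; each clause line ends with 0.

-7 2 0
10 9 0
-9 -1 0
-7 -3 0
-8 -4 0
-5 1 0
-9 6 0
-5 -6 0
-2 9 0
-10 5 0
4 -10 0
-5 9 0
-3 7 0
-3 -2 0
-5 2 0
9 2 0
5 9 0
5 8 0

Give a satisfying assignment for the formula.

Pure literal: p3 appears only negated; assign p3 = False.
Try p1 = False.
  then p5 is forced to False.
  then p10 is forced to False.
  then p9 is forced to True.
  then p6 is forced to True.
  then p8 is forced to True.
  then p4 is forced to False.
For the remaining variables, p2 = False, p7 = False works.
Every clause has at least one true literal under this assignment.

p1=F, p2=F, p3=F, p4=F, p5=F, p6=T, p7=F, p8=T, p9=T, p10=F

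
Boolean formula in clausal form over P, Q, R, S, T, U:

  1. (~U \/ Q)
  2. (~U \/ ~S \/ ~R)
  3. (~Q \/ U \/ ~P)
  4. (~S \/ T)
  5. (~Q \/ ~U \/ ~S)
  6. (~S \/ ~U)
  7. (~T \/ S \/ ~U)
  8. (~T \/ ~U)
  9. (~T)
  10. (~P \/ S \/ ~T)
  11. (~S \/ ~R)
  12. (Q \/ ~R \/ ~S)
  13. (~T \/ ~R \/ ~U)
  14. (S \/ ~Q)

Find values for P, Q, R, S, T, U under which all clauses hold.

P=1  Q=0  R=0  S=0  T=0  U=0

Check each clause:
  1. (Q \/ ~U) — ~U is true.
  2. (~U \/ ~R \/ ~S) — ~U is true.
  3. (~Q \/ ~P \/ U) — ~Q is true.
  4. (T \/ ~S) — ~S is true.
  5. (~Q \/ ~U \/ ~S) — ~U is true.
  6. (~U \/ ~S) — ~U is true.
  7. (~U \/ S \/ ~T) — ~U is true.
  8. (~U \/ ~T) — ~U is true.
  9. (~T) — ~T is true.
  10. (~P \/ S \/ ~T) — ~T is true.
  11. (~R \/ ~S) — ~S is true.
  12. (~S \/ ~R \/ Q) — ~S is true.
  13. (~T \/ ~U \/ ~R) — ~U is true.
  14. (~Q \/ S) — ~Q is true.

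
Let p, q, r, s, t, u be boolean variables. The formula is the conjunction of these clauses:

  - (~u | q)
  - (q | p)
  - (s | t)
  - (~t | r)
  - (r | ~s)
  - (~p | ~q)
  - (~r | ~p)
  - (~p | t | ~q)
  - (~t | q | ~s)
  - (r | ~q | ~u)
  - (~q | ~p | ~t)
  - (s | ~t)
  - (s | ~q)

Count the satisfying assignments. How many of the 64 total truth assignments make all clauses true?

4

The models are:
  p=F q=T r=T s=T t=F u=F
  p=F q=T r=T s=T t=F u=T
  p=F q=T r=T s=T t=T u=F
  p=F q=T r=T s=T t=T u=T
That's 4 in total.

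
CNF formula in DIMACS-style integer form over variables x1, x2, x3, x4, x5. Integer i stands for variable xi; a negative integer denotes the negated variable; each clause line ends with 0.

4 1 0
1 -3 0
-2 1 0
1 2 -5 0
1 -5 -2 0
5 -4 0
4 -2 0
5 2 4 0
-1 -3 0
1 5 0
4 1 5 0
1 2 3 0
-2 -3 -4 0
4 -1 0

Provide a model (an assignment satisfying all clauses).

x1=T, x2=F, x3=F, x4=T, x5=T

Set x1 = True and propagate.
  then x3 is forced to False.
  then x4 is forced to True.
  then x5 is forced to True.
x2 is now unconstrained; take x2 = False.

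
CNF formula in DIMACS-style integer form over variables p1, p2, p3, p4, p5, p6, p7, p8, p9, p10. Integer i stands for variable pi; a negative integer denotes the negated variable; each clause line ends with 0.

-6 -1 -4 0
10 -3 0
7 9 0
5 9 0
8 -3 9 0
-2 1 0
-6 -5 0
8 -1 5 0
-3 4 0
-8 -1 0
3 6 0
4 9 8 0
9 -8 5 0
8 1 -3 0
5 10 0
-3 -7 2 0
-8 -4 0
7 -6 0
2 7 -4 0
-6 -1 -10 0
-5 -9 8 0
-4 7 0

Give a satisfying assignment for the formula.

p1=F, p2=F, p3=F, p4=T, p5=F, p6=T, p7=T, p8=F, p9=T, p10=T

Check each clause:
  1. (¬p1 ∨ ¬p4 ∨ ¬p6) — ¬p1 is true.
  2. (p10 ∨ ¬p3) — p10 is true.
  3. (p7 ∨ p9) — p9 is true.
  4. (p9 ∨ p5) — p9 is true.
  5. (¬p3 ∨ p8 ∨ p9) — p9 is true.
  6. (¬p2 ∨ p1) — ¬p2 is true.
  7. (¬p5 ∨ ¬p6) — ¬p5 is true.
  8. (p8 ∨ p5 ∨ ¬p1) — ¬p1 is true.
  9. (¬p3 ∨ p4) — p4 is true.
  10. (¬p1 ∨ ¬p8) — ¬p8 is true.
  11. (p3 ∨ p6) — p6 is true.
  12. (p8 ∨ p9 ∨ p4) — p9 is true.
  13. (p5 ∨ p9 ∨ ¬p8) — ¬p8 is true.
  14. (¬p3 ∨ p1 ∨ p8) — ¬p3 is true.
  15. (p10 ∨ p5) — p10 is true.
  16. (¬p3 ∨ ¬p7 ∨ p2) — ¬p3 is true.
  17. (¬p4 ∨ ¬p8) — ¬p8 is true.
  18. (p7 ∨ ¬p6) — p7 is true.
  19. (¬p4 ∨ p2 ∨ p7) — p7 is true.
  20. (¬p1 ∨ ¬p6 ∨ ¬p10) — ¬p1 is true.
  21. (¬p9 ∨ ¬p5 ∨ p8) — ¬p5 is true.
  22. (¬p4 ∨ p7) — p7 is true.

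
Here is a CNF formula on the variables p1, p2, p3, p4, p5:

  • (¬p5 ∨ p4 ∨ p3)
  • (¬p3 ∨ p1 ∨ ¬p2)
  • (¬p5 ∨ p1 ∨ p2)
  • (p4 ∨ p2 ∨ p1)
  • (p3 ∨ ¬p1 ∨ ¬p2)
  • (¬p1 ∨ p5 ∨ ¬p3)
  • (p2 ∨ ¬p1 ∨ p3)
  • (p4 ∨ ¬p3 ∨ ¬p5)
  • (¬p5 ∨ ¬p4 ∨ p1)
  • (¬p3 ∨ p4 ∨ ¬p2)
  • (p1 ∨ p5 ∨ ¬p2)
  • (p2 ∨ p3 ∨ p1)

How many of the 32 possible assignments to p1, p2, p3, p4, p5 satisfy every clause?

The models are:
  p1=F p2=F p3=T p4=T p5=F
  p1=T p2=F p3=T p4=T p5=T
  p1=T p2=T p3=T p4=T p5=T
That's 3 in total.

3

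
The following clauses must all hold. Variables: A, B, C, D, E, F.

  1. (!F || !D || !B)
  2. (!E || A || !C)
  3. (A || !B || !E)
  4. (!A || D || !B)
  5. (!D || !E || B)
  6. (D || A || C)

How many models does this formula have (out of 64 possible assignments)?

26

Split on A, then B.
  A=T, B=T: remaining (C,D,E,F) ∈ {(F,T,F,F); (F,T,T,F); (T,T,F,F); (T,T,T,F)} — 4.
  A=T, B=F: C, F free; 3 ways for (D,E) × 2^2 = 12.
  A=F, B=T: remaining (C,D,E,F) ∈ {(F,T,F,F); (T,F,F,F); (T,F,F,T); (T,T,F,F)} — 4.
  A=F, B=F: F free; 3 ways for (C,D,E) × 2^1 = 6.
Total: 4 + 12 + 4 + 6 = 26.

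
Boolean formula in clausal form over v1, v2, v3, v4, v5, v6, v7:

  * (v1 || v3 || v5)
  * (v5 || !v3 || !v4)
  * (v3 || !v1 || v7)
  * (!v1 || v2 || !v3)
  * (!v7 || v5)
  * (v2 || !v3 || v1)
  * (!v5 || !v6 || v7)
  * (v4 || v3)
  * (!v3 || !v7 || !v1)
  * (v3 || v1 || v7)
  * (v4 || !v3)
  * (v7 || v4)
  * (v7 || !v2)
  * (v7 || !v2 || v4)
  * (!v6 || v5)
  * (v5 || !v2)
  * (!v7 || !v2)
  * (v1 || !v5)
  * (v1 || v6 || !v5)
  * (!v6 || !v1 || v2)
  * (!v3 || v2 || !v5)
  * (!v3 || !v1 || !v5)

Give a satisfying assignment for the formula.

v1 = True  v2 = False  v3 = False  v4 = True  v5 = True  v6 = False  v7 = True

Check each clause:
  1. (v5 || v1 || v3) — v1 is true.
  2. (!v3 || v5 || !v4) — !v3 is true.
  3. (!v1 || v3 || v7) — v7 is true.
  4. (!v3 || !v1 || v2) — !v3 is true.
  5. (v5 || !v7) — v5 is true.
  6. (v1 || v2 || !v3) — v1 is true.
  7. (!v6 || v7 || !v5) — !v6 is true.
  8. (v3 || v4) — v4 is true.
  9. (!v1 || !v7 || !v3) — !v3 is true.
  10. (v7 || v3 || v1) — v1 is true.
  11. (v4 || !v3) — v4 is true.
  12. (v4 || v7) — v4 is true.
  13. (!v2 || v7) — !v2 is true.
  14. (v7 || !v2 || v4) — v4 is true.
  15. (!v6 || v5) — !v6 is true.
  16. (!v2 || v5) — v5 is true.
  17. (!v7 || !v2) — !v2 is true.
  18. (v1 || !v5) — v1 is true.
  19. (v1 || !v5 || v6) — v1 is true.
  20. (v2 || !v6 || !v1) — !v6 is true.
  21. (v2 || !v3 || !v5) — !v3 is true.
  22. (!v3 || !v1 || !v5) — !v3 is true.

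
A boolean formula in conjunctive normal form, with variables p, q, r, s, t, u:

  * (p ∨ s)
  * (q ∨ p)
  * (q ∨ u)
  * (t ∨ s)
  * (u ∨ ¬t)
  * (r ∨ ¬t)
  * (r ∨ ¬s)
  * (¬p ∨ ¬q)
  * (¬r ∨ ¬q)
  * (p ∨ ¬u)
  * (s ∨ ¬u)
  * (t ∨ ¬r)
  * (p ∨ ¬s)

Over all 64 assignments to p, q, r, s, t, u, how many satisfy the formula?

Satisfying assignments:
  p=T q=F r=T s=T t=T u=T
Count: 1.

1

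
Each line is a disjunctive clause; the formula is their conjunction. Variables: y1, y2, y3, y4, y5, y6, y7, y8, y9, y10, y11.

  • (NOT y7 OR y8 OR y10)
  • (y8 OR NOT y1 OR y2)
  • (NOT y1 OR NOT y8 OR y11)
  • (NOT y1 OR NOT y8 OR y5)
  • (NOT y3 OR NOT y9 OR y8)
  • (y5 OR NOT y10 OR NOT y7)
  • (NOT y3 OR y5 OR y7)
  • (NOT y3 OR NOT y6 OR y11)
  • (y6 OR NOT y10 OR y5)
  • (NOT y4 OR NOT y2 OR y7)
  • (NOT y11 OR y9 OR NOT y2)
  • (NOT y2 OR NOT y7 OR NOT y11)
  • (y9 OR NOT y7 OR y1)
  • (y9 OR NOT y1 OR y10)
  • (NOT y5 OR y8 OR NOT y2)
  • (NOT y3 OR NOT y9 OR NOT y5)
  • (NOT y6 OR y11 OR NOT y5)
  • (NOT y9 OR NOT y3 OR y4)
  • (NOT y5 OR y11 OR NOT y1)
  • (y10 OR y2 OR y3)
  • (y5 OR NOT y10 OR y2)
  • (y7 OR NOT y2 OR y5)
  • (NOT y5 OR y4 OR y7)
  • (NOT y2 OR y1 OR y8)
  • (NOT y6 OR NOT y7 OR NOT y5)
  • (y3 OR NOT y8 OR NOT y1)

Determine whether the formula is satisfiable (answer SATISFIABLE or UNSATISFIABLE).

Branch on y1: take y1 = False.
Set y2 = False and propagate.
Branch on y3: take y3 = True.
The remaining clauses are satisfied by y4 = True, y5 = True, y6 = False, y7 = False, y8 = True, y9 = False, y10 = False, y11 = False.
So y1 = False  y2 = False  y3 = True  y4 = True  y5 = True  y6 = False  y7 = False  y8 = True  y9 = False  y10 = False  y11 = False is a satisfying assignment.

SATISFIABLE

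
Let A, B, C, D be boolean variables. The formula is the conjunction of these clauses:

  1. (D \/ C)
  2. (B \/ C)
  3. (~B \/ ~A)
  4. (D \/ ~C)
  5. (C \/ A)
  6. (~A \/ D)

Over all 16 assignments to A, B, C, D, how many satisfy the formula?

Satisfying assignments:
  A=0 B=0 C=1 D=1
  A=0 B=1 C=1 D=1
  A=1 B=0 C=1 D=1
Count: 3.

3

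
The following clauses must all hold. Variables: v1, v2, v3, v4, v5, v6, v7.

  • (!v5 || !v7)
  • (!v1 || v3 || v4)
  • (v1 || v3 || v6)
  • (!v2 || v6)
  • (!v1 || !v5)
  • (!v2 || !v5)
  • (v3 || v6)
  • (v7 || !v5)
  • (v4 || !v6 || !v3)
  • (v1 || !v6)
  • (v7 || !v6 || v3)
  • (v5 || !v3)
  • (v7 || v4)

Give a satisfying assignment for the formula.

v1=True  v2=False  v3=False  v4=True  v5=False  v6=True  v7=True

v2 occurs only negated in the remaining clauses — set v2 = False.
Pure literal: v4 appears only positively; assign v4 = True.
Set v1 = True and propagate.
  then v5 is forced to False.
  then v3 is forced to False.
  then v6 is forced to True.
  then v7 is forced to True.
Every clause has at least one true literal under this assignment.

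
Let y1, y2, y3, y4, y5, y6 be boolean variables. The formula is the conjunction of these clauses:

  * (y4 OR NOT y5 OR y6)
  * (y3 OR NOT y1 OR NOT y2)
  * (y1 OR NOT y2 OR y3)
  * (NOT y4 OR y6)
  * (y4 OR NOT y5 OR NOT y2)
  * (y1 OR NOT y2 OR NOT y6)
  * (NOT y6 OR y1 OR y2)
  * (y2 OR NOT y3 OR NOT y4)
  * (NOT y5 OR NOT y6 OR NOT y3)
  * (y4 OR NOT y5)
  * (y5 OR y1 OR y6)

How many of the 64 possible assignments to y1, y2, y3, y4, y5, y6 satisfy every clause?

9

Split on y2, then y6.
  y2=1, y6=1: remaining (y1,y3,y4,y5) ∈ {(1,1,0,0); (1,1,1,0)} — 2.
  y2=1, y6=0: remaining (y1,y3,y4,y5) ∈ {(1,1,0,0)} — 1.
  y2=0, y6=1: remaining (y1,y3,y4,y5) ∈ {(1,0,0,0); (1,0,1,0); (1,0,1,1); (1,1,0,0)} — 4.
  y2=0, y6=0: remaining (y1,y3,y4,y5) ∈ {(1,0,0,0); (1,1,0,0)} — 2.
Total: 2 + 1 + 4 + 2 = 9.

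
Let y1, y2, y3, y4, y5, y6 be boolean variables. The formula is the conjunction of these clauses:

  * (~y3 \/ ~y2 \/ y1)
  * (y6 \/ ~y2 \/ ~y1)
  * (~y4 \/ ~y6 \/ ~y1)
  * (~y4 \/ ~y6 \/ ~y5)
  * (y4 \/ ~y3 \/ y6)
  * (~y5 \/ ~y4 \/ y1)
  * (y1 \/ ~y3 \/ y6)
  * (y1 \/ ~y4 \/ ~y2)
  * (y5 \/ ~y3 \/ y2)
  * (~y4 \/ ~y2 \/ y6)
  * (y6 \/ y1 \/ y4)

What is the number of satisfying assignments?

19

Split on y1, then y4.
  y1=1, y4=1: remaining (y2,y3,y5,y6) ∈ {(0,0,0,0); (0,0,1,0); (0,1,1,0)} — 3.
  y1=1, y4=0: 9 of the 16 assignments to (y2,y3,y5,y6) work.
  y1=0, y4=1: remaining (y2,y3,y5,y6) ∈ {(0,0,0,0); (0,0,0,1)} — 2.
  y1=0, y4=0: 5 of the 16 assignments to (y2,y3,y5,y6) work.
Total: 3 + 9 + 2 + 5 = 19.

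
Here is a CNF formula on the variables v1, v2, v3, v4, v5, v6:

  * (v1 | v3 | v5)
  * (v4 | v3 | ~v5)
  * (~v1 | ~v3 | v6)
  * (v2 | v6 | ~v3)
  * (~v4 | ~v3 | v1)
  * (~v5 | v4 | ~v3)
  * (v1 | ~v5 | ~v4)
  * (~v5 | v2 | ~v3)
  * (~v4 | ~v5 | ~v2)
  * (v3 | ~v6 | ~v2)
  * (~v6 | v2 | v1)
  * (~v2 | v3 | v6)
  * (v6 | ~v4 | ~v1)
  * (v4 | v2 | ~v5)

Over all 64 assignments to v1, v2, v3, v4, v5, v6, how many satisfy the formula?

10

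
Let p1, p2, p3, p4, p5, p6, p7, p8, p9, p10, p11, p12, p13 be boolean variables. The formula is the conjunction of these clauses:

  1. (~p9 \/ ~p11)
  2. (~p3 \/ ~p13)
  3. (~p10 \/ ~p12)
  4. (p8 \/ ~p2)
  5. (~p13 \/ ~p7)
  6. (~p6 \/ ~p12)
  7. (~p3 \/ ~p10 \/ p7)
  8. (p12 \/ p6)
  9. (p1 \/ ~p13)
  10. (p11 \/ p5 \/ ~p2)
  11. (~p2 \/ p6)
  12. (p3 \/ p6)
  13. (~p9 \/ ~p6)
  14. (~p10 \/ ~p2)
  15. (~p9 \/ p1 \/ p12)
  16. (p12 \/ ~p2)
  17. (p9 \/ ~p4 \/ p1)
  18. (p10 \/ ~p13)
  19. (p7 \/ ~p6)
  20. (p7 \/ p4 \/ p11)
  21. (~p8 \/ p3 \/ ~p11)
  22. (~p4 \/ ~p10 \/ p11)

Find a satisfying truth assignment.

p1=True  p2=False  p3=True  p4=True  p5=False  p6=False  p7=False  p8=False  p9=True  p10=False  p11=False  p12=True  p13=False

Check each clause:
  1. (~p11 \/ ~p9) — ~p11 is true.
  2. (~p3 \/ ~p13) — ~p13 is true.
  3. (~p12 \/ ~p10) — ~p10 is true.
  4. (p8 \/ ~p2) — ~p2 is true.
  5. (~p13 \/ ~p7) — ~p7 is true.
  6. (~p6 \/ ~p12) — ~p6 is true.
  7. (p7 \/ ~p3 \/ ~p10) — ~p10 is true.
  8. (p12 \/ p6) — p12 is true.
  9. (~p13 \/ p1) — p1 is true.
  10. (~p2 \/ p11 \/ p5) — ~p2 is true.
  11. (p6 \/ ~p2) — ~p2 is true.
  12. (p6 \/ p3) — p3 is true.
  13. (~p6 \/ ~p9) — ~p6 is true.
  14. (~p10 \/ ~p2) — ~p10 is true.
  15. (p1 \/ p12 \/ ~p9) — p1 is true.
  16. (~p2 \/ p12) — p12 is true.
  17. (~p4 \/ p1 \/ p9) — p1 is true.
  18. (~p13 \/ p10) — ~p13 is true.
  19. (p7 \/ ~p6) — ~p6 is true.
  20. (p11 \/ p4 \/ p7) — p4 is true.
  21. (~p8 \/ p3 \/ ~p11) — ~p8 is true.
  22. (p11 \/ ~p4 \/ ~p10) — ~p10 is true.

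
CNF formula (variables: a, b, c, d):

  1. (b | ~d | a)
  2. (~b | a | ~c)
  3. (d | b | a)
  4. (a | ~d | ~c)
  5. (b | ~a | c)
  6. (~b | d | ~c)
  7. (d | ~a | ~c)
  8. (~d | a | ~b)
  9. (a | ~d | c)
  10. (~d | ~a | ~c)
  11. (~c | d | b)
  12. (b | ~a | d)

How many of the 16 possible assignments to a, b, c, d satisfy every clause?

3

Satisfying assignments:
  a=F b=T c=F d=F
  a=T b=T c=F d=F
  a=T b=T c=F d=T
Count: 3.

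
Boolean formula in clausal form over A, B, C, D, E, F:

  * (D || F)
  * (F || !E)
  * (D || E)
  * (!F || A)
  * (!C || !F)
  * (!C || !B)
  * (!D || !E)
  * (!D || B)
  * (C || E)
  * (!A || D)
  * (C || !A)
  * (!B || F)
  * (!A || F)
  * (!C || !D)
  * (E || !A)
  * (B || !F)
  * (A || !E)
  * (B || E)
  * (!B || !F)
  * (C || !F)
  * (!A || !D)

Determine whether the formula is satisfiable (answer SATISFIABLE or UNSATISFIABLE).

UNSATISFIABLE

F = True:
  propagation gives A=True, C=False; an empty clause results — contradiction.
F = False:
  propagation gives D=True, E=False, B=True; an empty clause results — contradiction.
Every branch closes, so no satisfying assignment exists.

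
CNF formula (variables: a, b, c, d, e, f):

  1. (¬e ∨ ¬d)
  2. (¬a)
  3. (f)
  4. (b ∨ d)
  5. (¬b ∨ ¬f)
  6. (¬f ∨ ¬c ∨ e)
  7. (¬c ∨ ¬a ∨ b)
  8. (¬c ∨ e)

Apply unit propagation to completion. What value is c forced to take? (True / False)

(¬a) is a unit clause: a = False.
(f) stands alone — f = True.
In (¬b ∨ ¬f), ¬f is now false; ¬b must hold, so b = False.
(d ∨ b) with b = False leaves only d, so d = True.
In (¬d ∨ ¬e), ¬d is now false; ¬e must hold, so e = False.
From (e ∨ ¬c ∨ ¬f) and f = True, e = False: c = False.

False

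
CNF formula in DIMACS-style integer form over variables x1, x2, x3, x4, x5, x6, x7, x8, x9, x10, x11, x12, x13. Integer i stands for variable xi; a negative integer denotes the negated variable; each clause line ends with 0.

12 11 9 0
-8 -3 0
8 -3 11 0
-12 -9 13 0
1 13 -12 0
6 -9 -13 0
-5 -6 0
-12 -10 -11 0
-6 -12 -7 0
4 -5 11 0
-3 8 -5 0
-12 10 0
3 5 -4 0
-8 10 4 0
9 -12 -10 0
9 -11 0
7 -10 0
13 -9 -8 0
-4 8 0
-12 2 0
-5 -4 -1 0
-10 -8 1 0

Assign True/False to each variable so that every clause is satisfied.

Try x1 = True.
For the remaining variables, x2 = False, x3 = False, x4 = False, x5 = False, x6 = True, x7 = True, x8 = True, x9 = True, x10 = True, x11 = True, x12 = False, x13 = True works.

x1 = True, x2 = False, x3 = False, x4 = False, x5 = False, x6 = True, x7 = True, x8 = True, x9 = True, x10 = True, x11 = True, x12 = False, x13 = True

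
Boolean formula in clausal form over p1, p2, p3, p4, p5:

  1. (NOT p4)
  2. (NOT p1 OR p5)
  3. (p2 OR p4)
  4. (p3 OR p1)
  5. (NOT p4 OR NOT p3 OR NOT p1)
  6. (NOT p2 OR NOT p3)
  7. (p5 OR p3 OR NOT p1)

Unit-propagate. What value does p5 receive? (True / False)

True

Unit clause (NOT p4) sets p4 = False.
(p2 OR p4) with p4 = False leaves only p2, so p2 = True.
(NOT p3 OR NOT p2) with p2 = True leaves only NOT p3, so p3 = False.
(p1 OR p3) with p3 = False leaves only p1, so p1 = True.
(NOT p1 OR p5) with p1 = True leaves only p5, so p5 = True.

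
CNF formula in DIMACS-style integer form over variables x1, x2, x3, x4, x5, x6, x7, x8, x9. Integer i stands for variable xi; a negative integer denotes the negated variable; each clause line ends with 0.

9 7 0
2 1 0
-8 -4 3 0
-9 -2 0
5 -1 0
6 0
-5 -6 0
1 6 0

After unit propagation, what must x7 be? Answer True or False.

(x6) stands alone — x6 = True.
In (~x5 \/ ~x6), ~x6 is now false; ~x5 must hold, so x5 = False.
From (~x1 \/ x5) and x5 = False: x1 = False.
(x1 \/ x2) with x1 = False leaves only x2, so x2 = True.
(~x2 \/ ~x9) with x2 = True leaves only ~x9, so x9 = False.
In (x7 \/ x9), x9 is now false; x7 must hold, so x7 = True.

True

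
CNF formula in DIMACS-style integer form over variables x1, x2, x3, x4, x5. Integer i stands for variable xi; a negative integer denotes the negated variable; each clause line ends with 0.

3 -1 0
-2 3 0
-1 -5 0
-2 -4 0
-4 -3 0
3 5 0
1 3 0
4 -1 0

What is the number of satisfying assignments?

4

The models are:
  x1=F x2=F x3=T x4=F x5=F
  x1=F x2=F x3=T x4=F x5=T
  x1=F x2=T x3=T x4=F x5=F
  x1=F x2=T x3=T x4=F x5=T
Count: 4.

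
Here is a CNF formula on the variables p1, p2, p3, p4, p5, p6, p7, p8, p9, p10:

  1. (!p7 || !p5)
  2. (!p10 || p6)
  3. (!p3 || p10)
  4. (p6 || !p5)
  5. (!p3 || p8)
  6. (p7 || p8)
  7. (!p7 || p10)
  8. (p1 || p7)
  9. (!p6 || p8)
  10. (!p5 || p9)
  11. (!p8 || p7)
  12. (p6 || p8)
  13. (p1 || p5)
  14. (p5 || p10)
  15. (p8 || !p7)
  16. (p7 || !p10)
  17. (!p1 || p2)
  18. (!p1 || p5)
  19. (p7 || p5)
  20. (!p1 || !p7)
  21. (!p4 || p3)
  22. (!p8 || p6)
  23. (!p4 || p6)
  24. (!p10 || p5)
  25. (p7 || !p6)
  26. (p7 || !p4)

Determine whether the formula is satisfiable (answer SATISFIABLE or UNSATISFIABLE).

UNSATISFIABLE

p7 = True:
  propagation gives p5=False, p10=True; an empty clause results — contradiction.
p7 = False:
  propagation gives p8=True; an empty clause results — contradiction.
Every branch closes, so no satisfying assignment exists.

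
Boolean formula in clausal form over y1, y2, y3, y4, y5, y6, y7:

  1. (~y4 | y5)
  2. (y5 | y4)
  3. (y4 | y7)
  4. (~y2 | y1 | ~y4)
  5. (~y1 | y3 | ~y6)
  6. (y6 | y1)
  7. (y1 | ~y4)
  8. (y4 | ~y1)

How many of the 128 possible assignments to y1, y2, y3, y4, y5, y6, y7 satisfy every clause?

16

Split on y4, then y1.
  y4=1, y1=1: y2, y7 free; 3 ways for (y3,y5,y6) × 2^2 = 12.
  y4=1, y1=0: a clause becomes empty — 0.
  y4=0, y1=1: a clause becomes empty — 0.
  y4=0, y1=0: remaining (y2,y3,y5,y6,y7) ∈ {(0,0,1,1,1); (0,1,1,1,1); (1,0,1,1,1); (1,1,1,1,1)} — 4.
Total: 12 + 0 + 0 + 4 = 16.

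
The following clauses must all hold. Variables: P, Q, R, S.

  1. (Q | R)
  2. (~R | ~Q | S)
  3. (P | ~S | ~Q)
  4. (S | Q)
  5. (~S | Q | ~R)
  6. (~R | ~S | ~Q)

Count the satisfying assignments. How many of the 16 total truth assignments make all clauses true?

3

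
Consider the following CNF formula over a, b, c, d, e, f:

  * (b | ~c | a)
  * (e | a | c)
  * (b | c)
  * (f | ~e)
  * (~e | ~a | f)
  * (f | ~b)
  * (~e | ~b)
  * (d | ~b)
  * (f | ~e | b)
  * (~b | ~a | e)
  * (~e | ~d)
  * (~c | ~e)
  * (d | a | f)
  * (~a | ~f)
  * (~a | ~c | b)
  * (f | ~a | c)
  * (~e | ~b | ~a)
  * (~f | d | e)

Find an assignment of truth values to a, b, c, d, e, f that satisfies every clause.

a = F  b = T  c = T  d = T  e = F  f = T

Try a = False.
For the remaining variables, b = True, c = True, d = True, e = False, f = True works.
Check each clause:
  1. (a | ~c | b) — b is true.
  2. (a | e | c) — c is true.
  3. (b | c) — b is true.
  4. (~e | f) — ~e is true.
  5. (~e | f | ~a) — ~e is true.
  6. (f | ~b) — f is true.
  7. (~b | ~e) — ~e is true.
  8. (~b | d) — d is true.
  9. (b | ~e | f) — b is true.
  10. (~b | e | ~a) — ~a is true.
  11. (~e | ~d) — ~e is true.
  12. (~c | ~e) — ~e is true.
  13. (a | f | d) — d is true.
  14. (~a | ~f) — ~a is true.
  15. (b | ~a | ~c) — b is true.
  16. (c | f | ~a) — c is true.
  17. (~a | ~e | ~b) — ~e is true.
  18. (d | ~f | e) — d is true.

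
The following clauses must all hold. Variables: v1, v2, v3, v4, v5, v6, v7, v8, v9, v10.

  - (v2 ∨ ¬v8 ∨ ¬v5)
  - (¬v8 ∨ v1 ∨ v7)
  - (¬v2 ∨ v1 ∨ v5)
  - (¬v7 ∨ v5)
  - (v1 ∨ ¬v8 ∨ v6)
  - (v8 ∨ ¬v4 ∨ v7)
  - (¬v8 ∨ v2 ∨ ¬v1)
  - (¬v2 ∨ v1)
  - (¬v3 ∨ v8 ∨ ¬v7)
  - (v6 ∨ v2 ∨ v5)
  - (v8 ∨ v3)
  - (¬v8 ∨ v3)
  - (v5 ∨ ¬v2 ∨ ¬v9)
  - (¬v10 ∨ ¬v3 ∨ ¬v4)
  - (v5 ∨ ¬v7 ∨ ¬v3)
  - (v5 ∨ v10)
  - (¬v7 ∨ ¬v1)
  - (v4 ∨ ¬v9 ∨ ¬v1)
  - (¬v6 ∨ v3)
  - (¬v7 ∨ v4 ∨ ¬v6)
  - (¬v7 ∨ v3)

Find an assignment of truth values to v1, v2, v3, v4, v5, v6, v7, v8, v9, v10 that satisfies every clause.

v9 occurs only negated in the remaining clauses — set v9 = False.
Set v1 = True and propagate.
  then v7 is forced to False.
For the remaining variables, v2 = True, v3 = True, v4 = False, v5 = False, v6 = True, v8 = False, v10 = True works.
Every clause has at least one true literal under this assignment.

v1=T, v2=T, v3=T, v4=F, v5=F, v6=T, v7=F, v8=F, v9=F, v10=T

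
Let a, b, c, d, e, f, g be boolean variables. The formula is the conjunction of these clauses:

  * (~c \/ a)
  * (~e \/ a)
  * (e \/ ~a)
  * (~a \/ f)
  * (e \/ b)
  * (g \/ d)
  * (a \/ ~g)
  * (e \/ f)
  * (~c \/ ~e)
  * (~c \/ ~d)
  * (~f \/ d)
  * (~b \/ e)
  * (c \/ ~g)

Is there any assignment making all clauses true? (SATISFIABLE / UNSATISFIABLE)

SATISFIABLE

Branch on a: take a = True.
  then e is forced to True.
  then f is forced to True.
  then c is forced to False.
  then d is forced to True.
  then g is forced to False.
b is now unconstrained; take b = True.
So a = T, b = T, c = F, d = T, e = T, f = T, g = F is a satisfying assignment.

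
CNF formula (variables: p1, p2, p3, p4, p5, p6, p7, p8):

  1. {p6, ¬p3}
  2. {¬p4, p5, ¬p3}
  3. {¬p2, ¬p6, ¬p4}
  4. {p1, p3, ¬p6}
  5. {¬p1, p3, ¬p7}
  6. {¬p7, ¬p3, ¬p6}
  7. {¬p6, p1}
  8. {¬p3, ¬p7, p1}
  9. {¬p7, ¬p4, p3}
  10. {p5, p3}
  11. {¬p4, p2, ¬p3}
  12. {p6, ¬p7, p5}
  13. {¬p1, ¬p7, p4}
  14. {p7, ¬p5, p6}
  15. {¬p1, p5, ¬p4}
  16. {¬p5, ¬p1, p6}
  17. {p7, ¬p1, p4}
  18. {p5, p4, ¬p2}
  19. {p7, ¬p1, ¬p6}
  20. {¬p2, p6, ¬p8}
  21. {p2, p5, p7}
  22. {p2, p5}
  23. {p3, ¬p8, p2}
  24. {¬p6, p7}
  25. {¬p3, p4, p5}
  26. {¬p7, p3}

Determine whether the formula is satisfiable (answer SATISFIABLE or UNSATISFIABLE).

p3 = True:
  propagation gives p6=True, p7=False; an empty clause results — contradiction.
p3 = False:
  propagation gives p5=True, p7=False, p6=True; an empty clause results — contradiction.
Every branch closes, so no satisfying assignment exists.

UNSATISFIABLE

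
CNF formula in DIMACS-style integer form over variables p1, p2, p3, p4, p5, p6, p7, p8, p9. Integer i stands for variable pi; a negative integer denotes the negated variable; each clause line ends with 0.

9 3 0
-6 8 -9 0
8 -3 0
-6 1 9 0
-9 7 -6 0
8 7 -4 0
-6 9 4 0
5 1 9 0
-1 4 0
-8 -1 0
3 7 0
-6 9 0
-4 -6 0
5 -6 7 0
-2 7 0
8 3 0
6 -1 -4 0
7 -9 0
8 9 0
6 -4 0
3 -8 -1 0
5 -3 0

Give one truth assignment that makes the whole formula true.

Pure literal: p5 appears only positively; assign p5 = True.
Pure literal: p7 appears only positively; assign p7 = True.
Try p1 = False.
Try p3 = False.
  then p9 is forced to True.
  then p8 is forced to True.
Branch on p4: take p4 = False.
p2, p6 are now unconstrained; take p2 = True, p6 = True.

p1=0  p2=1  p3=0  p4=0  p5=1  p6=1  p7=1  p8=1  p9=1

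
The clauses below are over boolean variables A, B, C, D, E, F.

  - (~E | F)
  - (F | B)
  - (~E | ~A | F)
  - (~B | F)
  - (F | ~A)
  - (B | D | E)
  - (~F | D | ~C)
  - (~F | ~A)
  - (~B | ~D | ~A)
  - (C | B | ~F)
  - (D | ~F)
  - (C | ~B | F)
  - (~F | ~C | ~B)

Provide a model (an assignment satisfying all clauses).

A occurs only negated in the remaining clauses — set A = False.
Try B = True.
  then F is forced to True.
  then D is forced to True.
  then C is forced to False.
E is now unconstrained; take E = False.
Every clause has at least one true literal under this assignment.

A=F  B=T  C=F  D=T  E=F  F=T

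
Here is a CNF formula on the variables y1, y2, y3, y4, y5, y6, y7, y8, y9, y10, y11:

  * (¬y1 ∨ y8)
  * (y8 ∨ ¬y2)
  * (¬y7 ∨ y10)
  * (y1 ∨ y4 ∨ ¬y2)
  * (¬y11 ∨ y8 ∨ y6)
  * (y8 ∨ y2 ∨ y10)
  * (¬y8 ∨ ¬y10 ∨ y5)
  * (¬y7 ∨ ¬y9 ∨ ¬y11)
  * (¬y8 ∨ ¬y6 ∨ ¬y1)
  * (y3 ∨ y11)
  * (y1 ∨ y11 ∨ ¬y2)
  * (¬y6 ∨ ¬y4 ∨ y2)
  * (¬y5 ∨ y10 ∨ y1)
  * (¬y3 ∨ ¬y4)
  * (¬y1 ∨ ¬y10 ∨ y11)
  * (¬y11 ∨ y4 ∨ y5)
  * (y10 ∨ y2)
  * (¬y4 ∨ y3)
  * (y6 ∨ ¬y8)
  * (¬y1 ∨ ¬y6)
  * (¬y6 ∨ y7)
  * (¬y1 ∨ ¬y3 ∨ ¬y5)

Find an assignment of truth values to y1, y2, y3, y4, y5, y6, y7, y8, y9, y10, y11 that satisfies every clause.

y1 = False, y2 = False, y3 = True, y4 = False, y5 = False, y6 = False, y7 = False, y8 = False, y9 = False, y10 = True, y11 = False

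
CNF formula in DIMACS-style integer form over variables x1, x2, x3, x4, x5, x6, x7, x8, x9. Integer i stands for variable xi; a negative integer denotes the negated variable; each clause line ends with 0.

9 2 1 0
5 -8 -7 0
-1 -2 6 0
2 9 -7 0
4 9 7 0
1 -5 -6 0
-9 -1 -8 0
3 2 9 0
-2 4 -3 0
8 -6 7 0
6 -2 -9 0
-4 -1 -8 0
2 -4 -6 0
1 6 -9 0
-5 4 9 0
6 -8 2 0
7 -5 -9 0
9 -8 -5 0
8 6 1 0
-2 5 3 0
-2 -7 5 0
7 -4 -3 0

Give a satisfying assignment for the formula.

Set x1 = False and propagate.
Branch on x2: take x2 = False.
  then x9 is forced to True.
  then x6 is forced to True.
  then x5 is forced to False.
  then x4 is forced to False.
For the remaining variables, x3 = False, x7 = False, x8 = True works.

x1=F  x2=F  x3=F  x4=F  x5=F  x6=T  x7=F  x8=T  x9=T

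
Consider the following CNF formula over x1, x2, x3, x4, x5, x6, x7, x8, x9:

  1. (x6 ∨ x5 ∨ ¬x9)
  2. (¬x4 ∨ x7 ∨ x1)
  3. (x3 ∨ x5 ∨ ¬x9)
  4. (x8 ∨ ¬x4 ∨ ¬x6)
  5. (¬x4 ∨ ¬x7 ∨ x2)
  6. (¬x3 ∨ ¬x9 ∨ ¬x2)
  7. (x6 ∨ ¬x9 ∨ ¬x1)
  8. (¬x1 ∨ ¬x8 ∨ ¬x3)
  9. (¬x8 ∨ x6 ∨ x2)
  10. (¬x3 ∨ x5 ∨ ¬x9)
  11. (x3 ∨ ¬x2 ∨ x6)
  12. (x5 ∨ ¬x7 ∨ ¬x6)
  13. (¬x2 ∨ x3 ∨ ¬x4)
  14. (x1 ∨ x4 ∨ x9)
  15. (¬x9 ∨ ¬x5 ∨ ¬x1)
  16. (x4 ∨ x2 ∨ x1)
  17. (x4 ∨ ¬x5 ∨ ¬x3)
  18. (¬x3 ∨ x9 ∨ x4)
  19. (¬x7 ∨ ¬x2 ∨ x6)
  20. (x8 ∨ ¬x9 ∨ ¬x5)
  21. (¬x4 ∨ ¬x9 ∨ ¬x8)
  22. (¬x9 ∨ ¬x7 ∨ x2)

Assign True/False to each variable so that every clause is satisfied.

x1 = True, x2 = False, x3 = False, x4 = False, x5 = False, x6 = False, x7 = False, x8 = False, x9 = False

Branch on x1: take x1 = True.
For the remaining variables, x2 = False, x3 = False, x4 = False, x5 = False, x6 = False, x7 = False, x8 = False, x9 = False works.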